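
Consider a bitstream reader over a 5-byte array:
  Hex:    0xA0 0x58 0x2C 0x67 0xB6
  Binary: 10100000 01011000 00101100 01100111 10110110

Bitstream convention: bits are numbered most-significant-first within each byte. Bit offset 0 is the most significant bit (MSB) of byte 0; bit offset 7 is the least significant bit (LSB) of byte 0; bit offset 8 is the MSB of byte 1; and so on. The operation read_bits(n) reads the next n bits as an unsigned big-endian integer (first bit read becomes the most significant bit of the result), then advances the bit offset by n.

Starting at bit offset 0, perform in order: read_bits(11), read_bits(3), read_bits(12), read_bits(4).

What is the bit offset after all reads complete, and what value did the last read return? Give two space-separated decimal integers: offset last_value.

Answer: 30 9

Derivation:
Read 1: bits[0:11] width=11 -> value=1282 (bin 10100000010); offset now 11 = byte 1 bit 3; 29 bits remain
Read 2: bits[11:14] width=3 -> value=6 (bin 110); offset now 14 = byte 1 bit 6; 26 bits remain
Read 3: bits[14:26] width=12 -> value=177 (bin 000010110001); offset now 26 = byte 3 bit 2; 14 bits remain
Read 4: bits[26:30] width=4 -> value=9 (bin 1001); offset now 30 = byte 3 bit 6; 10 bits remain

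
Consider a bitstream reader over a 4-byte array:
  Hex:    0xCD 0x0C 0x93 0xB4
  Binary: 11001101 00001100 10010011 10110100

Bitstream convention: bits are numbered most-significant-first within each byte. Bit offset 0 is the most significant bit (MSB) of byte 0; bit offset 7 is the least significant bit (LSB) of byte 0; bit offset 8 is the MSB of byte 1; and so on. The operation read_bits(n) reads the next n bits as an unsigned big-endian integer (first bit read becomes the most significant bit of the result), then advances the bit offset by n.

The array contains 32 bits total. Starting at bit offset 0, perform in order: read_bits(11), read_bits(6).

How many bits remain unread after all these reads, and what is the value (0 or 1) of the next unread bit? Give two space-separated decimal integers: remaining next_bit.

Read 1: bits[0:11] width=11 -> value=1640 (bin 11001101000); offset now 11 = byte 1 bit 3; 21 bits remain
Read 2: bits[11:17] width=6 -> value=25 (bin 011001); offset now 17 = byte 2 bit 1; 15 bits remain

Answer: 15 0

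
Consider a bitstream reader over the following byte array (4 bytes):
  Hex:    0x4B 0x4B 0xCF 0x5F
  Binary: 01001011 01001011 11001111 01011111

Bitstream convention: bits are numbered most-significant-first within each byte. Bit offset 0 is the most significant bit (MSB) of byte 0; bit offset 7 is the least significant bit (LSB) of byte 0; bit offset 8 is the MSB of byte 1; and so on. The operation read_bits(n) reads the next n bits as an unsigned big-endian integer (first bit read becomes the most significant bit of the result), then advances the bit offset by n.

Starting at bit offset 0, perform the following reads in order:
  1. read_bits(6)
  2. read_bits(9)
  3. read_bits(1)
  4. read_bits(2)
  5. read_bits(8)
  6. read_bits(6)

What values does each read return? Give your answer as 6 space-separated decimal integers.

Answer: 18 421 1 3 61 31

Derivation:
Read 1: bits[0:6] width=6 -> value=18 (bin 010010); offset now 6 = byte 0 bit 6; 26 bits remain
Read 2: bits[6:15] width=9 -> value=421 (bin 110100101); offset now 15 = byte 1 bit 7; 17 bits remain
Read 3: bits[15:16] width=1 -> value=1 (bin 1); offset now 16 = byte 2 bit 0; 16 bits remain
Read 4: bits[16:18] width=2 -> value=3 (bin 11); offset now 18 = byte 2 bit 2; 14 bits remain
Read 5: bits[18:26] width=8 -> value=61 (bin 00111101); offset now 26 = byte 3 bit 2; 6 bits remain
Read 6: bits[26:32] width=6 -> value=31 (bin 011111); offset now 32 = byte 4 bit 0; 0 bits remain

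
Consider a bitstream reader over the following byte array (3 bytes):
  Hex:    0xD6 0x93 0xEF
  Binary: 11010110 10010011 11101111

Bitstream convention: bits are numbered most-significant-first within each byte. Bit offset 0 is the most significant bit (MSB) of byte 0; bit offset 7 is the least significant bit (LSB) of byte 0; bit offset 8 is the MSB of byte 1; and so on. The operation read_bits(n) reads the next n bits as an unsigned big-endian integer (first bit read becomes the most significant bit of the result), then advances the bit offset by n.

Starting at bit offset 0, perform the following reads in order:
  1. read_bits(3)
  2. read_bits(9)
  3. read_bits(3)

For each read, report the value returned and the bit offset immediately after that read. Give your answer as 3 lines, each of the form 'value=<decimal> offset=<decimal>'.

Answer: value=6 offset=3
value=361 offset=12
value=1 offset=15

Derivation:
Read 1: bits[0:3] width=3 -> value=6 (bin 110); offset now 3 = byte 0 bit 3; 21 bits remain
Read 2: bits[3:12] width=9 -> value=361 (bin 101101001); offset now 12 = byte 1 bit 4; 12 bits remain
Read 3: bits[12:15] width=3 -> value=1 (bin 001); offset now 15 = byte 1 bit 7; 9 bits remain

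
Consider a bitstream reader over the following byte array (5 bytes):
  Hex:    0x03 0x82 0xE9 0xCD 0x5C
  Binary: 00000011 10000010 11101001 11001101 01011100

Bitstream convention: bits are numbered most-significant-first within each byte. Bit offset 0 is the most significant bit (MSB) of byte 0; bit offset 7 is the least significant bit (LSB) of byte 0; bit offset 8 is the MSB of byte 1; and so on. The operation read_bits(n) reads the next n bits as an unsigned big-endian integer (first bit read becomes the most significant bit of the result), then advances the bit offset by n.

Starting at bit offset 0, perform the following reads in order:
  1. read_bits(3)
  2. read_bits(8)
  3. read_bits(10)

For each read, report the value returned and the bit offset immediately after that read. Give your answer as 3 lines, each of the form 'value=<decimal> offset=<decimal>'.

Read 1: bits[0:3] width=3 -> value=0 (bin 000); offset now 3 = byte 0 bit 3; 37 bits remain
Read 2: bits[3:11] width=8 -> value=28 (bin 00011100); offset now 11 = byte 1 bit 3; 29 bits remain
Read 3: bits[11:21] width=10 -> value=93 (bin 0001011101); offset now 21 = byte 2 bit 5; 19 bits remain

Answer: value=0 offset=3
value=28 offset=11
value=93 offset=21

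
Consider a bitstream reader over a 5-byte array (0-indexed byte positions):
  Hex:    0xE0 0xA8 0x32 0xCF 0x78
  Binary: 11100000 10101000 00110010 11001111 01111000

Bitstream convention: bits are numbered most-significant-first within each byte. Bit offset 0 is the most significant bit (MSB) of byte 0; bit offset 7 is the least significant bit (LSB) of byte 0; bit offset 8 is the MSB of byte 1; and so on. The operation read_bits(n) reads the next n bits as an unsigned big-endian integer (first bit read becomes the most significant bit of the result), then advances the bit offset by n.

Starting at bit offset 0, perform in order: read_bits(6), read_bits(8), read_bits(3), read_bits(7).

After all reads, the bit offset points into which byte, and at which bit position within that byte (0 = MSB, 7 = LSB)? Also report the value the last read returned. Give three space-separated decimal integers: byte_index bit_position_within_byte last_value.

Answer: 3 0 50

Derivation:
Read 1: bits[0:6] width=6 -> value=56 (bin 111000); offset now 6 = byte 0 bit 6; 34 bits remain
Read 2: bits[6:14] width=8 -> value=42 (bin 00101010); offset now 14 = byte 1 bit 6; 26 bits remain
Read 3: bits[14:17] width=3 -> value=0 (bin 000); offset now 17 = byte 2 bit 1; 23 bits remain
Read 4: bits[17:24] width=7 -> value=50 (bin 0110010); offset now 24 = byte 3 bit 0; 16 bits remain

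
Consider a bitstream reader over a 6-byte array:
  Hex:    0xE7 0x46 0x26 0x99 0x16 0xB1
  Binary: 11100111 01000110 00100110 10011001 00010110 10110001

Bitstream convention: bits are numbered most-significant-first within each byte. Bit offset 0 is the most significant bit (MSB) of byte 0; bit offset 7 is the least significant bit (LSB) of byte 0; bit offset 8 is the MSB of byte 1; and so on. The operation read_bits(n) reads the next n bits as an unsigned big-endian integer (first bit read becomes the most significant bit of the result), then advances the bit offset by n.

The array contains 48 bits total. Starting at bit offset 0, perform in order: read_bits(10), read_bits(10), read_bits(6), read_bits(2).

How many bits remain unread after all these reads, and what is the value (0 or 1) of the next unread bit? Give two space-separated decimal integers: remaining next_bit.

Answer: 20 1

Derivation:
Read 1: bits[0:10] width=10 -> value=925 (bin 1110011101); offset now 10 = byte 1 bit 2; 38 bits remain
Read 2: bits[10:20] width=10 -> value=98 (bin 0001100010); offset now 20 = byte 2 bit 4; 28 bits remain
Read 3: bits[20:26] width=6 -> value=26 (bin 011010); offset now 26 = byte 3 bit 2; 22 bits remain
Read 4: bits[26:28] width=2 -> value=1 (bin 01); offset now 28 = byte 3 bit 4; 20 bits remain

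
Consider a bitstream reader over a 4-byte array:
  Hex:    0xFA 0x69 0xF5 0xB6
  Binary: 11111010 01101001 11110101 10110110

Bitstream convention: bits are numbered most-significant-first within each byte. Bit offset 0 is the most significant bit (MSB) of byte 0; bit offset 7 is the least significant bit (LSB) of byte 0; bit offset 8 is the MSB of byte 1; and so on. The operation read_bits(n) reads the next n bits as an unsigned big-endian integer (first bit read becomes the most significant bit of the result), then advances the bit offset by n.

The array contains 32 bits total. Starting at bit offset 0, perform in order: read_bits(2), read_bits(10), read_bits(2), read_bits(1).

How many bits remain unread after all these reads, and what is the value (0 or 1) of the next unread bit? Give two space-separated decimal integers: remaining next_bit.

Answer: 17 1

Derivation:
Read 1: bits[0:2] width=2 -> value=3 (bin 11); offset now 2 = byte 0 bit 2; 30 bits remain
Read 2: bits[2:12] width=10 -> value=934 (bin 1110100110); offset now 12 = byte 1 bit 4; 20 bits remain
Read 3: bits[12:14] width=2 -> value=2 (bin 10); offset now 14 = byte 1 bit 6; 18 bits remain
Read 4: bits[14:15] width=1 -> value=0 (bin 0); offset now 15 = byte 1 bit 7; 17 bits remain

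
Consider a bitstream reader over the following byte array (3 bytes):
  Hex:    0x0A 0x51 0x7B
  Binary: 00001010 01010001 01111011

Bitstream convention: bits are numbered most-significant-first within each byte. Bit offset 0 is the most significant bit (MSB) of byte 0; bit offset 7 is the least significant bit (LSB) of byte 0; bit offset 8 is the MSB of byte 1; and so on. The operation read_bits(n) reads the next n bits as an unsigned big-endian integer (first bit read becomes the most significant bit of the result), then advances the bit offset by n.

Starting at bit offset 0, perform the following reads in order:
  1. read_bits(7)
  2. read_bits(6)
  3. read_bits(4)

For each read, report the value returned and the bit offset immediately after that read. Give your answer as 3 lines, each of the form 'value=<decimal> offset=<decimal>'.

Answer: value=5 offset=7
value=10 offset=13
value=2 offset=17

Derivation:
Read 1: bits[0:7] width=7 -> value=5 (bin 0000101); offset now 7 = byte 0 bit 7; 17 bits remain
Read 2: bits[7:13] width=6 -> value=10 (bin 001010); offset now 13 = byte 1 bit 5; 11 bits remain
Read 3: bits[13:17] width=4 -> value=2 (bin 0010); offset now 17 = byte 2 bit 1; 7 bits remain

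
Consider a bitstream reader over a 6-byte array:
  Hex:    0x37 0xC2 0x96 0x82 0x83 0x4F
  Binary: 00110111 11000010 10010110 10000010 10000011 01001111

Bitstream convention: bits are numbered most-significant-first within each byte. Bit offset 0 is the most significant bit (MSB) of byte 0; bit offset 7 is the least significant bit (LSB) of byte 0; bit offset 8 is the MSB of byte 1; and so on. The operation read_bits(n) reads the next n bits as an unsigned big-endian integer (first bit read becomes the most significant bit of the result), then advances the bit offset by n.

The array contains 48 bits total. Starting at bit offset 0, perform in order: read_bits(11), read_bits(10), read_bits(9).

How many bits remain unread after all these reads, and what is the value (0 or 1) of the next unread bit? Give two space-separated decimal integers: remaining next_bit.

Read 1: bits[0:11] width=11 -> value=446 (bin 00110111110); offset now 11 = byte 1 bit 3; 37 bits remain
Read 2: bits[11:21] width=10 -> value=82 (bin 0001010010); offset now 21 = byte 2 bit 5; 27 bits remain
Read 3: bits[21:30] width=9 -> value=416 (bin 110100000); offset now 30 = byte 3 bit 6; 18 bits remain

Answer: 18 1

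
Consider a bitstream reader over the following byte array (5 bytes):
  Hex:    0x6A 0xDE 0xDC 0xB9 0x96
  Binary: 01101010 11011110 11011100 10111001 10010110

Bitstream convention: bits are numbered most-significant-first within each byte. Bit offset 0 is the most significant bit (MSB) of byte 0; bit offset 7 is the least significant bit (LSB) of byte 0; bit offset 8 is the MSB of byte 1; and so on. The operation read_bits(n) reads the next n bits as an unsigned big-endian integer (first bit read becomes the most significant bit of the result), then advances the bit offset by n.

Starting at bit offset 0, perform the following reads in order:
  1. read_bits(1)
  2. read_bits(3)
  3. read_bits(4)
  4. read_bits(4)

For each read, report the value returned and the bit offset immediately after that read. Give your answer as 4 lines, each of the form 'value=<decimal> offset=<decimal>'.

Answer: value=0 offset=1
value=6 offset=4
value=10 offset=8
value=13 offset=12

Derivation:
Read 1: bits[0:1] width=1 -> value=0 (bin 0); offset now 1 = byte 0 bit 1; 39 bits remain
Read 2: bits[1:4] width=3 -> value=6 (bin 110); offset now 4 = byte 0 bit 4; 36 bits remain
Read 3: bits[4:8] width=4 -> value=10 (bin 1010); offset now 8 = byte 1 bit 0; 32 bits remain
Read 4: bits[8:12] width=4 -> value=13 (bin 1101); offset now 12 = byte 1 bit 4; 28 bits remain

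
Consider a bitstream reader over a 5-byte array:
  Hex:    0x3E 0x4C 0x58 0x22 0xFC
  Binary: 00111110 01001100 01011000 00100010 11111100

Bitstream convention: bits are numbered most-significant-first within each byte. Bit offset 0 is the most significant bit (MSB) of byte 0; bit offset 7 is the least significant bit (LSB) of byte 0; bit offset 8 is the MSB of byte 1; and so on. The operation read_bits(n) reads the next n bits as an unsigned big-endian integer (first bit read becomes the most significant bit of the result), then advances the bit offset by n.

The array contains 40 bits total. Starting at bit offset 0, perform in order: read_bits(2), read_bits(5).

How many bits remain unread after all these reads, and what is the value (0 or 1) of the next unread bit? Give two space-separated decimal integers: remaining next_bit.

Read 1: bits[0:2] width=2 -> value=0 (bin 00); offset now 2 = byte 0 bit 2; 38 bits remain
Read 2: bits[2:7] width=5 -> value=31 (bin 11111); offset now 7 = byte 0 bit 7; 33 bits remain

Answer: 33 0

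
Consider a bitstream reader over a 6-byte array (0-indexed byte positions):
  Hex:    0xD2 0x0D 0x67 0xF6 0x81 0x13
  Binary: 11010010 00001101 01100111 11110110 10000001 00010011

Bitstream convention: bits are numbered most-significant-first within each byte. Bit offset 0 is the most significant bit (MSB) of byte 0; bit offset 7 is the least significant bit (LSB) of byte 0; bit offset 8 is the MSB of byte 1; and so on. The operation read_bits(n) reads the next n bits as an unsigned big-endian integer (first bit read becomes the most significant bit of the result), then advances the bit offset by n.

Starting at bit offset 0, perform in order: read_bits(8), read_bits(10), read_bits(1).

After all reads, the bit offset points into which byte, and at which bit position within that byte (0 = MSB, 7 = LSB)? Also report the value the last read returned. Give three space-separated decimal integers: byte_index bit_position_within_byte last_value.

Read 1: bits[0:8] width=8 -> value=210 (bin 11010010); offset now 8 = byte 1 bit 0; 40 bits remain
Read 2: bits[8:18] width=10 -> value=53 (bin 0000110101); offset now 18 = byte 2 bit 2; 30 bits remain
Read 3: bits[18:19] width=1 -> value=1 (bin 1); offset now 19 = byte 2 bit 3; 29 bits remain

Answer: 2 3 1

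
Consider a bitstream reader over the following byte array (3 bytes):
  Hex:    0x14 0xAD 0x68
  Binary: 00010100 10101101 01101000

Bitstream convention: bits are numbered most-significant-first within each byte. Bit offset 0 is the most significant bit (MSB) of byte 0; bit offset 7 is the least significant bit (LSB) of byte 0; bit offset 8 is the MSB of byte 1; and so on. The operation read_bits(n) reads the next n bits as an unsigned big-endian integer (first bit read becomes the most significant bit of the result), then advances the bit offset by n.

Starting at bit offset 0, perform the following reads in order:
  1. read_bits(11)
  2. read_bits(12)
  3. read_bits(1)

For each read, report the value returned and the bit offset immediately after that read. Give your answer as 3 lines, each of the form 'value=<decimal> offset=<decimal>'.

Answer: value=165 offset=11
value=1716 offset=23
value=0 offset=24

Derivation:
Read 1: bits[0:11] width=11 -> value=165 (bin 00010100101); offset now 11 = byte 1 bit 3; 13 bits remain
Read 2: bits[11:23] width=12 -> value=1716 (bin 011010110100); offset now 23 = byte 2 bit 7; 1 bits remain
Read 3: bits[23:24] width=1 -> value=0 (bin 0); offset now 24 = byte 3 bit 0; 0 bits remain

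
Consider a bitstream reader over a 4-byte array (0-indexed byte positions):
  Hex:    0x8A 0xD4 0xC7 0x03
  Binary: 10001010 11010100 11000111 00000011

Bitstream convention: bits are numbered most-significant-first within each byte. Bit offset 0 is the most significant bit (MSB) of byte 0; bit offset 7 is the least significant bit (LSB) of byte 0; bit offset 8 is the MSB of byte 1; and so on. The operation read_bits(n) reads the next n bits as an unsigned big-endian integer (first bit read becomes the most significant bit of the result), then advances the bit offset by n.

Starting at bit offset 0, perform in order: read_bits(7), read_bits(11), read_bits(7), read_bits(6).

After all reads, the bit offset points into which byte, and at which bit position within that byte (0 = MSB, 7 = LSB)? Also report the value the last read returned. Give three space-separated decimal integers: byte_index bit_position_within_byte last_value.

Answer: 3 7 1

Derivation:
Read 1: bits[0:7] width=7 -> value=69 (bin 1000101); offset now 7 = byte 0 bit 7; 25 bits remain
Read 2: bits[7:18] width=11 -> value=851 (bin 01101010011); offset now 18 = byte 2 bit 2; 14 bits remain
Read 3: bits[18:25] width=7 -> value=14 (bin 0001110); offset now 25 = byte 3 bit 1; 7 bits remain
Read 4: bits[25:31] width=6 -> value=1 (bin 000001); offset now 31 = byte 3 bit 7; 1 bits remain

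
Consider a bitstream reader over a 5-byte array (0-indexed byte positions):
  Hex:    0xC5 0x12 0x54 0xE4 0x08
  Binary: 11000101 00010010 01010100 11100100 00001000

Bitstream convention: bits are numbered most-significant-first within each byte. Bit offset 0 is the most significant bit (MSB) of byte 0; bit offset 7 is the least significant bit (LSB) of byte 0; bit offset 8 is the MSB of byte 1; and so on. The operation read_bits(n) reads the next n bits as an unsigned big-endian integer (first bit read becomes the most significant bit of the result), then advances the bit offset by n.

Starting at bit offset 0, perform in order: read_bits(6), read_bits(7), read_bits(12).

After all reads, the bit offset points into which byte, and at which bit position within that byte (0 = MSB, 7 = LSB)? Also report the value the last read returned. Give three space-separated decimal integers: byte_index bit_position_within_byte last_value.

Answer: 3 1 1193

Derivation:
Read 1: bits[0:6] width=6 -> value=49 (bin 110001); offset now 6 = byte 0 bit 6; 34 bits remain
Read 2: bits[6:13] width=7 -> value=34 (bin 0100010); offset now 13 = byte 1 bit 5; 27 bits remain
Read 3: bits[13:25] width=12 -> value=1193 (bin 010010101001); offset now 25 = byte 3 bit 1; 15 bits remain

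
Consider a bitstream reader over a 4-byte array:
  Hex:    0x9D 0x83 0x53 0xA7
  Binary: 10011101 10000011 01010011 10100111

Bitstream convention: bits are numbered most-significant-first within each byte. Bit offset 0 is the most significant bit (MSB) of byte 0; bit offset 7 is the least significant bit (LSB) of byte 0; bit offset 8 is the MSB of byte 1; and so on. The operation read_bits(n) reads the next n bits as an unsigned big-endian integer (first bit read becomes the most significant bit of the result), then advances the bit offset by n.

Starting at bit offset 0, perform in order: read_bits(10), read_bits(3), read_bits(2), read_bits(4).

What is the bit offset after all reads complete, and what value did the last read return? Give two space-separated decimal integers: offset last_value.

Answer: 19 10

Derivation:
Read 1: bits[0:10] width=10 -> value=630 (bin 1001110110); offset now 10 = byte 1 bit 2; 22 bits remain
Read 2: bits[10:13] width=3 -> value=0 (bin 000); offset now 13 = byte 1 bit 5; 19 bits remain
Read 3: bits[13:15] width=2 -> value=1 (bin 01); offset now 15 = byte 1 bit 7; 17 bits remain
Read 4: bits[15:19] width=4 -> value=10 (bin 1010); offset now 19 = byte 2 bit 3; 13 bits remain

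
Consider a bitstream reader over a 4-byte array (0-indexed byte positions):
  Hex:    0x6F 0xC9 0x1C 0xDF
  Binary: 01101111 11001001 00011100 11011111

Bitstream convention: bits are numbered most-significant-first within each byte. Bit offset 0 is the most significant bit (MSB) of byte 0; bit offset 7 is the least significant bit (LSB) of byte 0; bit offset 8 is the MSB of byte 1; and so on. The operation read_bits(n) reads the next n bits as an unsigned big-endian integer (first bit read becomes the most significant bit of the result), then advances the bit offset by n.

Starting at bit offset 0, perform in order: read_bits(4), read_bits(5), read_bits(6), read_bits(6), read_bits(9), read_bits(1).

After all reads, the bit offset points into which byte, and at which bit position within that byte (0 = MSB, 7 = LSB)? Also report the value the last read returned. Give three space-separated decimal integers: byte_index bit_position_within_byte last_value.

Read 1: bits[0:4] width=4 -> value=6 (bin 0110); offset now 4 = byte 0 bit 4; 28 bits remain
Read 2: bits[4:9] width=5 -> value=31 (bin 11111); offset now 9 = byte 1 bit 1; 23 bits remain
Read 3: bits[9:15] width=6 -> value=36 (bin 100100); offset now 15 = byte 1 bit 7; 17 bits remain
Read 4: bits[15:21] width=6 -> value=35 (bin 100011); offset now 21 = byte 2 bit 5; 11 bits remain
Read 5: bits[21:30] width=9 -> value=311 (bin 100110111); offset now 30 = byte 3 bit 6; 2 bits remain
Read 6: bits[30:31] width=1 -> value=1 (bin 1); offset now 31 = byte 3 bit 7; 1 bits remain

Answer: 3 7 1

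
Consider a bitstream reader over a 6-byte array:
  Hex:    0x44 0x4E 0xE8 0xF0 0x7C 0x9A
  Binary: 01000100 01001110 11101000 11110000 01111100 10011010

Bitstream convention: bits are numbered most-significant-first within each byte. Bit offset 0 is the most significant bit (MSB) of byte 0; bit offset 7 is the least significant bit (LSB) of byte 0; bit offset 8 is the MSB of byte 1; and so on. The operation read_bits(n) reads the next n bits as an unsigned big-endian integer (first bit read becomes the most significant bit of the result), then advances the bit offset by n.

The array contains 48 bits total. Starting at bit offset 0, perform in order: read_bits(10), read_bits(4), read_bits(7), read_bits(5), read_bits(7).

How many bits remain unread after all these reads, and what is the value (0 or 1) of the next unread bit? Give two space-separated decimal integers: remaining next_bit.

Read 1: bits[0:10] width=10 -> value=273 (bin 0100010001); offset now 10 = byte 1 bit 2; 38 bits remain
Read 2: bits[10:14] width=4 -> value=3 (bin 0011); offset now 14 = byte 1 bit 6; 34 bits remain
Read 3: bits[14:21] width=7 -> value=93 (bin 1011101); offset now 21 = byte 2 bit 5; 27 bits remain
Read 4: bits[21:26] width=5 -> value=3 (bin 00011); offset now 26 = byte 3 bit 2; 22 bits remain
Read 5: bits[26:33] width=7 -> value=96 (bin 1100000); offset now 33 = byte 4 bit 1; 15 bits remain

Answer: 15 1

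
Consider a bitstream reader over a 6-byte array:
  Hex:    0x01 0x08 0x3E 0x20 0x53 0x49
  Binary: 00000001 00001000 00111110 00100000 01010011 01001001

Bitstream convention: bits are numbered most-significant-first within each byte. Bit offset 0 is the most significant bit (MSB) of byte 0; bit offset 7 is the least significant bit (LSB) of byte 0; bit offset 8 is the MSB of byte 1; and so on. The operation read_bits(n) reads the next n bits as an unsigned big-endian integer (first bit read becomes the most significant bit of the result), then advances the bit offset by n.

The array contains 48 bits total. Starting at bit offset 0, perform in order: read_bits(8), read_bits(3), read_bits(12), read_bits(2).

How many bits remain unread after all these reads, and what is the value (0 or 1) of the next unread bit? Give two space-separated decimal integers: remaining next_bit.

Answer: 23 0

Derivation:
Read 1: bits[0:8] width=8 -> value=1 (bin 00000001); offset now 8 = byte 1 bit 0; 40 bits remain
Read 2: bits[8:11] width=3 -> value=0 (bin 000); offset now 11 = byte 1 bit 3; 37 bits remain
Read 3: bits[11:23] width=12 -> value=1055 (bin 010000011111); offset now 23 = byte 2 bit 7; 25 bits remain
Read 4: bits[23:25] width=2 -> value=0 (bin 00); offset now 25 = byte 3 bit 1; 23 bits remain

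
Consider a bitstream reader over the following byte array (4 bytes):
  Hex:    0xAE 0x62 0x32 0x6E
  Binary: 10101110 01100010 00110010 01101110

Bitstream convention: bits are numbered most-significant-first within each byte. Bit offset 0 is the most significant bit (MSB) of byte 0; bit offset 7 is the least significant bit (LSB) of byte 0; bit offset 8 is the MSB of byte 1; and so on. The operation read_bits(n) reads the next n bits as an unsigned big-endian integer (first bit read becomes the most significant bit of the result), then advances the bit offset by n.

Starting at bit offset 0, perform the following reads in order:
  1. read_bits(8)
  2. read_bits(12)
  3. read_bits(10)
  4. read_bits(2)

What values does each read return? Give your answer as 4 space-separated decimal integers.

Answer: 174 1571 155 2

Derivation:
Read 1: bits[0:8] width=8 -> value=174 (bin 10101110); offset now 8 = byte 1 bit 0; 24 bits remain
Read 2: bits[8:20] width=12 -> value=1571 (bin 011000100011); offset now 20 = byte 2 bit 4; 12 bits remain
Read 3: bits[20:30] width=10 -> value=155 (bin 0010011011); offset now 30 = byte 3 bit 6; 2 bits remain
Read 4: bits[30:32] width=2 -> value=2 (bin 10); offset now 32 = byte 4 bit 0; 0 bits remain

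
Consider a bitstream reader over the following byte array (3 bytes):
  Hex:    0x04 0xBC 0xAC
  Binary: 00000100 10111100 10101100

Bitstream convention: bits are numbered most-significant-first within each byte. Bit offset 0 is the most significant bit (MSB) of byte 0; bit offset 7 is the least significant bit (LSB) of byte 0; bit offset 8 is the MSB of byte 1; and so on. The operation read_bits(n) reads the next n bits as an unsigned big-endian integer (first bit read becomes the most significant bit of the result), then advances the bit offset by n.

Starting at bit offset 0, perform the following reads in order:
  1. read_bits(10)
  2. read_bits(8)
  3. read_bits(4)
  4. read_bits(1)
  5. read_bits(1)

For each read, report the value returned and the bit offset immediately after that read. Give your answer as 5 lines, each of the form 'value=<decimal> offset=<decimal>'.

Answer: value=18 offset=10
value=242 offset=18
value=11 offset=22
value=0 offset=23
value=0 offset=24

Derivation:
Read 1: bits[0:10] width=10 -> value=18 (bin 0000010010); offset now 10 = byte 1 bit 2; 14 bits remain
Read 2: bits[10:18] width=8 -> value=242 (bin 11110010); offset now 18 = byte 2 bit 2; 6 bits remain
Read 3: bits[18:22] width=4 -> value=11 (bin 1011); offset now 22 = byte 2 bit 6; 2 bits remain
Read 4: bits[22:23] width=1 -> value=0 (bin 0); offset now 23 = byte 2 bit 7; 1 bits remain
Read 5: bits[23:24] width=1 -> value=0 (bin 0); offset now 24 = byte 3 bit 0; 0 bits remain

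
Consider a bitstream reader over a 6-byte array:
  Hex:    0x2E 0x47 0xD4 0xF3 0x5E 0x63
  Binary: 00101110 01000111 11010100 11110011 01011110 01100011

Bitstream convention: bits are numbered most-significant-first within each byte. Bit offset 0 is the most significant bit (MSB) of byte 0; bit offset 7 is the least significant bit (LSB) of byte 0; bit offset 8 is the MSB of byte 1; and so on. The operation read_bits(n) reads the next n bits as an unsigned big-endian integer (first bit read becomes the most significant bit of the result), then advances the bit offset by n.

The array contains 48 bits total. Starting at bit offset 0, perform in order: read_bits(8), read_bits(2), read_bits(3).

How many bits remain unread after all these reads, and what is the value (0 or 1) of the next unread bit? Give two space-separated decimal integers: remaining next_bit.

Read 1: bits[0:8] width=8 -> value=46 (bin 00101110); offset now 8 = byte 1 bit 0; 40 bits remain
Read 2: bits[8:10] width=2 -> value=1 (bin 01); offset now 10 = byte 1 bit 2; 38 bits remain
Read 3: bits[10:13] width=3 -> value=0 (bin 000); offset now 13 = byte 1 bit 5; 35 bits remain

Answer: 35 1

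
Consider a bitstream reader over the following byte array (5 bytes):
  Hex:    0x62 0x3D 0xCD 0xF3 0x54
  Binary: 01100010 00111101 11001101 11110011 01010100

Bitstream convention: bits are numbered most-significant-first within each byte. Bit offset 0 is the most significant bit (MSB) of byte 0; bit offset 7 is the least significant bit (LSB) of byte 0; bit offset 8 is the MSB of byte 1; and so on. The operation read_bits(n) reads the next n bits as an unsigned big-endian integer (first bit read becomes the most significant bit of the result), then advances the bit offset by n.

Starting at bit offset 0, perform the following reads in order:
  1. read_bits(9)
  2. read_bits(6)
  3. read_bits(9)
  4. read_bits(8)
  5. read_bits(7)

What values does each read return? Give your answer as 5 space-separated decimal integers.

Answer: 196 30 461 243 42

Derivation:
Read 1: bits[0:9] width=9 -> value=196 (bin 011000100); offset now 9 = byte 1 bit 1; 31 bits remain
Read 2: bits[9:15] width=6 -> value=30 (bin 011110); offset now 15 = byte 1 bit 7; 25 bits remain
Read 3: bits[15:24] width=9 -> value=461 (bin 111001101); offset now 24 = byte 3 bit 0; 16 bits remain
Read 4: bits[24:32] width=8 -> value=243 (bin 11110011); offset now 32 = byte 4 bit 0; 8 bits remain
Read 5: bits[32:39] width=7 -> value=42 (bin 0101010); offset now 39 = byte 4 bit 7; 1 bits remain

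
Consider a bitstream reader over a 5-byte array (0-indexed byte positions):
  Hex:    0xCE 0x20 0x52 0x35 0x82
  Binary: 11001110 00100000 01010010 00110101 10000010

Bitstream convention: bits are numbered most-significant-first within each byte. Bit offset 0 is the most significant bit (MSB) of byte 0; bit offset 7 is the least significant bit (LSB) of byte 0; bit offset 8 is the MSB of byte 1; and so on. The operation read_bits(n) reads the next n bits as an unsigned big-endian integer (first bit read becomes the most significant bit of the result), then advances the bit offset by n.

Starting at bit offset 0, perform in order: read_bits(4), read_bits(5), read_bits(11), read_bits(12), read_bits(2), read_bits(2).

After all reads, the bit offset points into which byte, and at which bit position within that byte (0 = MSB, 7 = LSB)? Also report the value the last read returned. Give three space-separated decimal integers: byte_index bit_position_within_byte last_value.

Read 1: bits[0:4] width=4 -> value=12 (bin 1100); offset now 4 = byte 0 bit 4; 36 bits remain
Read 2: bits[4:9] width=5 -> value=28 (bin 11100); offset now 9 = byte 1 bit 1; 31 bits remain
Read 3: bits[9:20] width=11 -> value=517 (bin 01000000101); offset now 20 = byte 2 bit 4; 20 bits remain
Read 4: bits[20:32] width=12 -> value=565 (bin 001000110101); offset now 32 = byte 4 bit 0; 8 bits remain
Read 5: bits[32:34] width=2 -> value=2 (bin 10); offset now 34 = byte 4 bit 2; 6 bits remain
Read 6: bits[34:36] width=2 -> value=0 (bin 00); offset now 36 = byte 4 bit 4; 4 bits remain

Answer: 4 4 0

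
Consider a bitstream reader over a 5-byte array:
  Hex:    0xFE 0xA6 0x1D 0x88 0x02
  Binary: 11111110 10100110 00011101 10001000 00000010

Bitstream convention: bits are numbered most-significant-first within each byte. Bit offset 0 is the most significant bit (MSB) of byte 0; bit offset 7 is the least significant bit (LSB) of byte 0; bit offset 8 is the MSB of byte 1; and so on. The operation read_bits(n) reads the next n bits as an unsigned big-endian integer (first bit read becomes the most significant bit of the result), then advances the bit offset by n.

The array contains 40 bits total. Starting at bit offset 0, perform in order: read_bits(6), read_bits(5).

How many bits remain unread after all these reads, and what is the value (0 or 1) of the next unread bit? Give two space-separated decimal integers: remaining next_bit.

Answer: 29 0

Derivation:
Read 1: bits[0:6] width=6 -> value=63 (bin 111111); offset now 6 = byte 0 bit 6; 34 bits remain
Read 2: bits[6:11] width=5 -> value=21 (bin 10101); offset now 11 = byte 1 bit 3; 29 bits remain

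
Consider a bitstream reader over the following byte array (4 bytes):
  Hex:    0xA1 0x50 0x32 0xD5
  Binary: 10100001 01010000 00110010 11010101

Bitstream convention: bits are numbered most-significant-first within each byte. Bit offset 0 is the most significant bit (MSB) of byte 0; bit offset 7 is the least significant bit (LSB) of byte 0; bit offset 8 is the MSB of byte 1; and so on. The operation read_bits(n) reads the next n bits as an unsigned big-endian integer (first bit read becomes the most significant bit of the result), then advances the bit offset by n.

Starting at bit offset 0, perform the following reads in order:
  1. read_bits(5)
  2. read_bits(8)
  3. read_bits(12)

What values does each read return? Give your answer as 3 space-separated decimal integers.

Read 1: bits[0:5] width=5 -> value=20 (bin 10100); offset now 5 = byte 0 bit 5; 27 bits remain
Read 2: bits[5:13] width=8 -> value=42 (bin 00101010); offset now 13 = byte 1 bit 5; 19 bits remain
Read 3: bits[13:25] width=12 -> value=101 (bin 000001100101); offset now 25 = byte 3 bit 1; 7 bits remain

Answer: 20 42 101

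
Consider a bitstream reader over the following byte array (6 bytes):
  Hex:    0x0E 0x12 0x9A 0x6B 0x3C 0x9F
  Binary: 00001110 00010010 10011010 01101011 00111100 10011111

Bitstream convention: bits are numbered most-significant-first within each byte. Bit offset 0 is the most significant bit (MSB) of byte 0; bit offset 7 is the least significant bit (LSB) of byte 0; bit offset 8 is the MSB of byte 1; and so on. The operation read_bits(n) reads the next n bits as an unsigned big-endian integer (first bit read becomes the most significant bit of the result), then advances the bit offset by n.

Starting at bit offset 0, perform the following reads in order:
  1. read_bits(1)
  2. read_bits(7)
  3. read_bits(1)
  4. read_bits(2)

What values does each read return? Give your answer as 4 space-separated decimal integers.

Read 1: bits[0:1] width=1 -> value=0 (bin 0); offset now 1 = byte 0 bit 1; 47 bits remain
Read 2: bits[1:8] width=7 -> value=14 (bin 0001110); offset now 8 = byte 1 bit 0; 40 bits remain
Read 3: bits[8:9] width=1 -> value=0 (bin 0); offset now 9 = byte 1 bit 1; 39 bits remain
Read 4: bits[9:11] width=2 -> value=0 (bin 00); offset now 11 = byte 1 bit 3; 37 bits remain

Answer: 0 14 0 0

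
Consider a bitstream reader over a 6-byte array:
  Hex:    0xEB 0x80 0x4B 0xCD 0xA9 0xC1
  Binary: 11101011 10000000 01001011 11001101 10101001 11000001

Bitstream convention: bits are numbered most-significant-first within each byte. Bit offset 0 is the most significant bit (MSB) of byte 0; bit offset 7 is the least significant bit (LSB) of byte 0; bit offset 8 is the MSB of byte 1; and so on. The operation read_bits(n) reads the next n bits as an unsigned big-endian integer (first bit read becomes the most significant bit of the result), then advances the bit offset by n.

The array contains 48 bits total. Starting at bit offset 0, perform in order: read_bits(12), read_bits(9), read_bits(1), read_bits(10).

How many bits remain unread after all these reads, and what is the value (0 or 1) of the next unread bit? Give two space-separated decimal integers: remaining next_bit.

Answer: 16 1

Derivation:
Read 1: bits[0:12] width=12 -> value=3768 (bin 111010111000); offset now 12 = byte 1 bit 4; 36 bits remain
Read 2: bits[12:21] width=9 -> value=9 (bin 000001001); offset now 21 = byte 2 bit 5; 27 bits remain
Read 3: bits[21:22] width=1 -> value=0 (bin 0); offset now 22 = byte 2 bit 6; 26 bits remain
Read 4: bits[22:32] width=10 -> value=973 (bin 1111001101); offset now 32 = byte 4 bit 0; 16 bits remain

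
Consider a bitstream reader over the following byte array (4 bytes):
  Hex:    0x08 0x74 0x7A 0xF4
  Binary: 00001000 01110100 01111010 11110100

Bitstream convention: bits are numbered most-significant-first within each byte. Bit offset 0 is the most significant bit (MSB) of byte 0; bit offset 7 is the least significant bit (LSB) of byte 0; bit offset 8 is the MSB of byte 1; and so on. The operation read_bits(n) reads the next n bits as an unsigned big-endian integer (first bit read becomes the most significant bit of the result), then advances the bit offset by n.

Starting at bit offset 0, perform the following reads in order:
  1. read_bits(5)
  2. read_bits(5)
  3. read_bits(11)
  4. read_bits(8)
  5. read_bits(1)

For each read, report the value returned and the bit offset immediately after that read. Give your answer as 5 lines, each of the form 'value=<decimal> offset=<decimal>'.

Answer: value=1 offset=5
value=1 offset=10
value=1679 offset=21
value=94 offset=29
value=1 offset=30

Derivation:
Read 1: bits[0:5] width=5 -> value=1 (bin 00001); offset now 5 = byte 0 bit 5; 27 bits remain
Read 2: bits[5:10] width=5 -> value=1 (bin 00001); offset now 10 = byte 1 bit 2; 22 bits remain
Read 3: bits[10:21] width=11 -> value=1679 (bin 11010001111); offset now 21 = byte 2 bit 5; 11 bits remain
Read 4: bits[21:29] width=8 -> value=94 (bin 01011110); offset now 29 = byte 3 bit 5; 3 bits remain
Read 5: bits[29:30] width=1 -> value=1 (bin 1); offset now 30 = byte 3 bit 6; 2 bits remain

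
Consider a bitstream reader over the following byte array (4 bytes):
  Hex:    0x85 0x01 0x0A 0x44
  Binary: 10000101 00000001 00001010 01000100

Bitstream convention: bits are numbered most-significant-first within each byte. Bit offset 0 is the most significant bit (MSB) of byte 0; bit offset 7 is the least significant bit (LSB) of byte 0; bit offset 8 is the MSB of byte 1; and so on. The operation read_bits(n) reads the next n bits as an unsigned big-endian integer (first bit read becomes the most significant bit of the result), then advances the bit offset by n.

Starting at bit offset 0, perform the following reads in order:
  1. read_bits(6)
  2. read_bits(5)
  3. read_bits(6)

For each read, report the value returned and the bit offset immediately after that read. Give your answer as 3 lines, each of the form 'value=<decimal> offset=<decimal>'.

Answer: value=33 offset=6
value=8 offset=11
value=2 offset=17

Derivation:
Read 1: bits[0:6] width=6 -> value=33 (bin 100001); offset now 6 = byte 0 bit 6; 26 bits remain
Read 2: bits[6:11] width=5 -> value=8 (bin 01000); offset now 11 = byte 1 bit 3; 21 bits remain
Read 3: bits[11:17] width=6 -> value=2 (bin 000010); offset now 17 = byte 2 bit 1; 15 bits remain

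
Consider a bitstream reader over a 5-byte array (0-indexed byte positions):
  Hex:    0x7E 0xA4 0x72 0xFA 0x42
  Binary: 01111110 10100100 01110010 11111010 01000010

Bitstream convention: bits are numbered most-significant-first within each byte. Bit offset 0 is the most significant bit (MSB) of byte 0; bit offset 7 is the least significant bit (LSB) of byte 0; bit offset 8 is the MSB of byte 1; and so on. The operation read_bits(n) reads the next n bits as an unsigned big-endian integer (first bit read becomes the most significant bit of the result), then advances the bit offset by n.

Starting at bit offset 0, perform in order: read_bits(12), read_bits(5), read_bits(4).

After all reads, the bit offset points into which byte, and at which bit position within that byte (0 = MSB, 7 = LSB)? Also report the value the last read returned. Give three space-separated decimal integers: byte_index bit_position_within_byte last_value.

Read 1: bits[0:12] width=12 -> value=2026 (bin 011111101010); offset now 12 = byte 1 bit 4; 28 bits remain
Read 2: bits[12:17] width=5 -> value=8 (bin 01000); offset now 17 = byte 2 bit 1; 23 bits remain
Read 3: bits[17:21] width=4 -> value=14 (bin 1110); offset now 21 = byte 2 bit 5; 19 bits remain

Answer: 2 5 14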